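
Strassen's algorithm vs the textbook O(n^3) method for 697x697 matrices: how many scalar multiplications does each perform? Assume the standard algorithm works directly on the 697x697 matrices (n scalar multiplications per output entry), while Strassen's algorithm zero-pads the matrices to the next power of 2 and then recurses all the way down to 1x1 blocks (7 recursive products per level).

Matrix multiplication for 697x697 matrices:

Strassen's algorithm requires power-of-2 dimensions. Pad 697x697 to 1024x1024 (next power of 2).

Standard algorithm: 697^3 = 338608873 multiplications
Strassen's algorithm: 7^(log2(1024)) = 7^10 = 282475249 multiplications
Savings: 338608873 - 282475249 = 56133624 multiplications

Standard: 338608873 multiplications (697^3). Strassen: 282475249 multiplications (7^10, after padding to 1024x1024). Strassen reduces 8 recursive multiplications to 7 at each level.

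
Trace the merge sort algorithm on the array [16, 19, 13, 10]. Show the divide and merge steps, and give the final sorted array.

Merge sort trace:

Split: [16, 19, 13, 10] -> [16, 19] and [13, 10]
  Split: [16, 19] -> [16] and [19]
  Merge: [16] + [19] -> [16, 19]
  Split: [13, 10] -> [13] and [10]
  Merge: [13] + [10] -> [10, 13]
Merge: [16, 19] + [10, 13] -> [10, 13, 16, 19]

Final sorted array: [10, 13, 16, 19]

The merge sort proceeds by recursively splitting the array and merging sorted halves.
After all merges, the sorted array is [10, 13, 16, 19].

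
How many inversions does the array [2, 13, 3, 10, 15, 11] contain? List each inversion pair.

Finding inversions in [2, 13, 3, 10, 15, 11]:

(1, 2): arr[1]=13 > arr[2]=3
(1, 3): arr[1]=13 > arr[3]=10
(1, 5): arr[1]=13 > arr[5]=11
(4, 5): arr[4]=15 > arr[5]=11

Total inversions: 4

The array has 4 inversion(s): (1,2), (1,3), (1,5), (4,5). Each pair (i,j) satisfies i < j and arr[i] > arr[j].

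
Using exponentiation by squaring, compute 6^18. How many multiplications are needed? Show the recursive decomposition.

Computing 6^18 by squaring (build up from 6^1; each line after the first costs one multiplication):

6^1 = 6
6^2 = (6^1)^2 = 6^2 = 36
6^4 = (6^2)^2 = 36^2 = 1296
6^8 = (6^4)^2 = 1296^2 = 1679616
6^9 = 6 * 6^8 = 6 * 1679616 = 10077696
6^18 = (6^9)^2 = 10077696^2 = 101559956668416

Result: 101559956668416
Multiplications needed: 5 (5 lines after 6^1)

6^18 = 101559956668416. Using exponentiation by squaring, this requires 5 multiplications. The key idea: if the exponent is even, square the half-power; if odd, multiply by the base once.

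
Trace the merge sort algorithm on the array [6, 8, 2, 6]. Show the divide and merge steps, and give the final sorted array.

Merge sort trace:

Split: [6, 8, 2, 6] -> [6, 8] and [2, 6]
  Split: [6, 8] -> [6] and [8]
  Merge: [6] + [8] -> [6, 8]
  Split: [2, 6] -> [2] and [6]
  Merge: [2] + [6] -> [2, 6]
Merge: [6, 8] + [2, 6] -> [2, 6, 6, 8]

Final sorted array: [2, 6, 6, 8]

The merge sort proceeds by recursively splitting the array and merging sorted halves.
After all merges, the sorted array is [2, 6, 6, 8].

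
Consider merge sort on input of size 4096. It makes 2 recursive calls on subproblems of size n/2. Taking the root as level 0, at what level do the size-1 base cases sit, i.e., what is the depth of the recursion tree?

For divide and conquer with division factor 2:

Problem sizes at each level:
Level 0: 4096
Level 1: 2048
Level 2: 1024
Level 3: 512
Level 4: 256
Level 5: 128
Level 6: 64
Level 7: 32
Level 8: 16
Level 9: 8
Level 10: 4
Level 11: 2
Level 12: 1

The root is level 0 and the size-1 base case is level 12 (the tree spans levels 0 through 12, i.e. 13 levels counting the root), so the depth is the number of divisions: log_2(4096) = 12

The recursion tree depth is log_2(4096) = 12. At each level, the problem size is divided by 2, so it takes 12 divisions to reduce to a base case of size 1. The algorithm makes 2 recursive calls at each level.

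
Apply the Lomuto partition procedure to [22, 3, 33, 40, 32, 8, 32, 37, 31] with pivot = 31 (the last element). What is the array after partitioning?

Lomuto partition with pivot = 31:

Initial array: [22, 3, 33, 40, 32, 8, 32, 37, 31]

arr[0]=22 <= 31: swap with position 0, array becomes [22, 3, 33, 40, 32, 8, 32, 37, 31]
arr[1]=3 <= 31: swap with position 1, array becomes [22, 3, 33, 40, 32, 8, 32, 37, 31]
arr[2]=33 > 31: no swap
arr[3]=40 > 31: no swap
arr[4]=32 > 31: no swap
arr[5]=8 <= 31: swap with position 2, array becomes [22, 3, 8, 40, 32, 33, 32, 37, 31]
arr[6]=32 > 31: no swap
arr[7]=37 > 31: no swap

Place pivot at position 3: [22, 3, 8, 31, 32, 33, 32, 37, 40]
Pivot position: 3

After partitioning with pivot 31, the array becomes [22, 3, 8, 31, 32, 33, 32, 37, 40]. The pivot is placed at index 3. All elements to the left of the pivot are <= 31, and all elements to the right are > 31.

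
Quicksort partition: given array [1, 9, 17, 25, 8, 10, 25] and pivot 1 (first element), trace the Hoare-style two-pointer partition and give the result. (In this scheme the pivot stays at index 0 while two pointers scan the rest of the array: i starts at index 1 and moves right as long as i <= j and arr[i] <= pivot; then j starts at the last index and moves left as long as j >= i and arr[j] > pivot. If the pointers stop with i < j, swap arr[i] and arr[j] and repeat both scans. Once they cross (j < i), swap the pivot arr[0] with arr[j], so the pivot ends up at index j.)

Hoare-style two-pointer partition with pivot = 1:

Initial array: [1, 9, 17, 25, 8, 10, 25]

Pointers start at i = 1, j = 6.
i ends at 1, j ends at 0: the pointers have crossed (j < i), so scanning stops.

j = 0, so swapping arr[0] with arr[j] leaves the pivot at position 0: [1, 9, 17, 25, 8, 10, 25]
Pivot position: 0

After partitioning with pivot 1, the array becomes [1, 9, 17, 25, 8, 10, 25]. The pivot is placed at index 0. All elements to the left of the pivot are <= 1, and all elements to the right are > 1.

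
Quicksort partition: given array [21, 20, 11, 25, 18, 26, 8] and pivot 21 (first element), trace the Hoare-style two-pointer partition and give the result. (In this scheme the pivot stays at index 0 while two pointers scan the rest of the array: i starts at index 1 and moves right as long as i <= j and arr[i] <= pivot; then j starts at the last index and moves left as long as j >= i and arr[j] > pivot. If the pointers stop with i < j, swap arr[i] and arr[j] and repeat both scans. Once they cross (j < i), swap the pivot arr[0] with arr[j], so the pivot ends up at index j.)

Hoare-style two-pointer partition with pivot = 21:

Initial array: [21, 20, 11, 25, 18, 26, 8]

Pointers start at i = 1, j = 6.
i stops at index 3 (arr[3]=25 > 21), j stops at index 6 (arr[6]=8 <= 21): swap arr[3] and arr[6], array becomes [21, 20, 11, 8, 18, 26, 25]
i ends at 5, j ends at 4: the pointers have crossed (j < i), so scanning stops.

Swap pivot arr[0] with arr[4] to place pivot at position 4: [18, 20, 11, 8, 21, 26, 25]
Pivot position: 4

After partitioning with pivot 21, the array becomes [18, 20, 11, 8, 21, 26, 25]. The pivot is placed at index 4. All elements to the left of the pivot are <= 21, and all elements to the right are > 21.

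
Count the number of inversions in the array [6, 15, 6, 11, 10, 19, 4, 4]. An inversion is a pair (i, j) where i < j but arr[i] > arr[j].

Finding inversions in [6, 15, 6, 11, 10, 19, 4, 4]:

(0, 6): arr[0]=6 > arr[6]=4
(0, 7): arr[0]=6 > arr[7]=4
(1, 2): arr[1]=15 > arr[2]=6
(1, 3): arr[1]=15 > arr[3]=11
(1, 4): arr[1]=15 > arr[4]=10
(1, 6): arr[1]=15 > arr[6]=4
(1, 7): arr[1]=15 > arr[7]=4
(2, 6): arr[2]=6 > arr[6]=4
(2, 7): arr[2]=6 > arr[7]=4
(3, 4): arr[3]=11 > arr[4]=10
(3, 6): arr[3]=11 > arr[6]=4
(3, 7): arr[3]=11 > arr[7]=4
(4, 6): arr[4]=10 > arr[6]=4
(4, 7): arr[4]=10 > arr[7]=4
(5, 6): arr[5]=19 > arr[6]=4
(5, 7): arr[5]=19 > arr[7]=4

Total inversions: 16

The array has 16 inversion(s): (0,6), (0,7), (1,2), (1,3), (1,4), (1,6), (1,7), (2,6), (2,7), (3,4), (3,6), (3,7), (4,6), (4,7), (5,6), (5,7). Each pair (i,j) satisfies i < j and arr[i] > arr[j].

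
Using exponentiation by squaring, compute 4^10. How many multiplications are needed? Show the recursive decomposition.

Computing 4^10 by squaring (build up from 4^1; each line after the first costs one multiplication):

4^1 = 4
4^2 = (4^1)^2 = 4^2 = 16
4^4 = (4^2)^2 = 16^2 = 256
4^5 = 4 * 4^4 = 4 * 256 = 1024
4^10 = (4^5)^2 = 1024^2 = 1048576

Result: 1048576
Multiplications needed: 4 (4 lines after 4^1)

4^10 = 1048576. Using exponentiation by squaring, this requires 4 multiplications. The key idea: if the exponent is even, square the half-power; if odd, multiply by the base once.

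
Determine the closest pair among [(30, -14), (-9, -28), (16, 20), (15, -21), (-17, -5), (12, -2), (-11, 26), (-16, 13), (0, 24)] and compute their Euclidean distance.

Computing all pairwise distances among 9 points:

d((30, -14), (-9, -28)) = 41.4367
d((30, -14), (16, 20)) = 36.7696
d((30, -14), (15, -21)) = 16.5529
d((30, -14), (-17, -5)) = 47.8539
d((30, -14), (12, -2)) = 21.6333
d((30, -14), (-11, 26)) = 57.28
d((30, -14), (-16, 13)) = 53.3385
d((30, -14), (0, 24)) = 48.4149
d((-9, -28), (16, 20)) = 54.1202
d((-9, -28), (15, -21)) = 25.0
d((-9, -28), (-17, -5)) = 24.3516
d((-9, -28), (12, -2)) = 33.4215
d((-9, -28), (-11, 26)) = 54.037
d((-9, -28), (-16, 13)) = 41.5933
d((-9, -28), (0, 24)) = 52.7731
d((16, 20), (15, -21)) = 41.0122
d((16, 20), (-17, -5)) = 41.4005
d((16, 20), (12, -2)) = 22.3607
d((16, 20), (-11, 26)) = 27.6586
d((16, 20), (-16, 13)) = 32.7567
d((16, 20), (0, 24)) = 16.4924
d((15, -21), (-17, -5)) = 35.7771
d((15, -21), (12, -2)) = 19.2354
d((15, -21), (-11, 26)) = 53.7122
d((15, -21), (-16, 13)) = 46.0109
d((15, -21), (0, 24)) = 47.4342
d((-17, -5), (12, -2)) = 29.1548
d((-17, -5), (-11, 26)) = 31.5753
d((-17, -5), (-16, 13)) = 18.0278
d((-17, -5), (0, 24)) = 33.6155
d((12, -2), (-11, 26)) = 36.2353
d((12, -2), (-16, 13)) = 31.7648
d((12, -2), (0, 24)) = 28.6356
d((-11, 26), (-16, 13)) = 13.9284
d((-11, 26), (0, 24)) = 11.1803 <-- minimum
d((-16, 13), (0, 24)) = 19.4165

Closest pair: (-11, 26) and (0, 24) with distance 11.1803

The closest pair is (-11, 26) and (0, 24) with Euclidean distance 11.1803. For 9 points, brute-force pairwise comparison is shown above. For large n, the divide-and-conquer algorithm (sort by x, recurse on halves, check the dividing strip) achieves O(n log n).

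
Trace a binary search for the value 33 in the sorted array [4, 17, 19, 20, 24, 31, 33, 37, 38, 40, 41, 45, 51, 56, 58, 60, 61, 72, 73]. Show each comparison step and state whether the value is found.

Binary search for 33 in [4, 17, 19, 20, 24, 31, 33, 37, 38, 40, 41, 45, 51, 56, 58, 60, 61, 72, 73]:

lo=0, hi=18, mid=9, arr[mid]=40 -> 40 > 33, search left half
lo=0, hi=8, mid=4, arr[mid]=24 -> 24 < 33, search right half
lo=5, hi=8, mid=6, arr[mid]=33 -> Found target at index 6!

Binary search finds 33 at index 6 after 3 comparisons. The search repeatedly halves the search space by comparing with the middle element.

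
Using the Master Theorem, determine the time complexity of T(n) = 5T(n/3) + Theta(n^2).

Master Theorem for T(n) = 5T(n/3) + O(n^2):

a = 5, b = 3, c = 2
log_b(a) = log_3(5) = 1.4650

Case 3: c = 2 > log_3(5) = 1.4650
T(n) = O(n^2) = O(n^2)

For T(n) = 5T(n/3) + O(n^2): log_3(5) = 1.4650. This is Case 3 of the Master Theorem (c > log_b(a), work dominated by root), giving O(n^2).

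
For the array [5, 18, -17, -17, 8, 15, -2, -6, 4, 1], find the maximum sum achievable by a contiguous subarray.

Using Kadane's algorithm on [5, 18, -17, -17, 8, 15, -2, -6, 4, 1]:

Scanning through the array:
Position 1 (value 18): max_ending_here = 23, max_so_far = 23
Position 2 (value -17): max_ending_here = 6, max_so_far = 23
Position 3 (value -17): max_ending_here = -11, max_so_far = 23
Position 4 (value 8): max_ending_here = 8, max_so_far = 23
Position 5 (value 15): max_ending_here = 23, max_so_far = 23
Position 6 (value -2): max_ending_here = 21, max_so_far = 23
Position 7 (value -6): max_ending_here = 15, max_so_far = 23
Position 8 (value 4): max_ending_here = 19, max_so_far = 23
Position 9 (value 1): max_ending_here = 20, max_so_far = 23

Maximum subarray: [5, 18]
Maximum sum: 23

The maximum subarray is [5, 18] with sum 23. This subarray runs from index 0 to index 1.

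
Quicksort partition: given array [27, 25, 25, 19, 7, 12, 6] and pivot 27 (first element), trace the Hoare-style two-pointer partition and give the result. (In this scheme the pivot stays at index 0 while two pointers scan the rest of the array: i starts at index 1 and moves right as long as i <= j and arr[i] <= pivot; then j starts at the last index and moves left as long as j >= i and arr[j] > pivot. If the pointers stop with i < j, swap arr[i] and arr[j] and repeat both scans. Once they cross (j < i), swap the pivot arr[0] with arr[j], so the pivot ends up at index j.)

Hoare-style two-pointer partition with pivot = 27:

Initial array: [27, 25, 25, 19, 7, 12, 6]

Pointers start at i = 1, j = 6.
i ends at 7, j ends at 6: the pointers have crossed (j < i), so scanning stops.

Swap pivot arr[0] with arr[6] to place pivot at position 6: [6, 25, 25, 19, 7, 12, 27]
Pivot position: 6

After partitioning with pivot 27, the array becomes [6, 25, 25, 19, 7, 12, 27]. The pivot is placed at index 6. All elements to the left of the pivot are <= 27, and all elements to the right are > 27.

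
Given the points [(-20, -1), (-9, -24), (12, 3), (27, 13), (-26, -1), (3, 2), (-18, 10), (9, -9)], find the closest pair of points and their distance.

Computing all pairwise distances among 8 points:

d((-20, -1), (-9, -24)) = 25.4951
d((-20, -1), (12, 3)) = 32.249
d((-20, -1), (27, 13)) = 49.0408
d((-20, -1), (-26, -1)) = 6.0 <-- minimum
d((-20, -1), (3, 2)) = 23.1948
d((-20, -1), (-18, 10)) = 11.1803
d((-20, -1), (9, -9)) = 30.0832
d((-9, -24), (12, 3)) = 34.2053
d((-9, -24), (27, 13)) = 51.6236
d((-9, -24), (-26, -1)) = 28.6007
d((-9, -24), (3, 2)) = 28.6356
d((-9, -24), (-18, 10)) = 35.171
d((-9, -24), (9, -9)) = 23.4307
d((12, 3), (27, 13)) = 18.0278
d((12, 3), (-26, -1)) = 38.2099
d((12, 3), (3, 2)) = 9.0554
d((12, 3), (-18, 10)) = 30.8058
d((12, 3), (9, -9)) = 12.3693
d((27, 13), (-26, -1)) = 54.8179
d((27, 13), (3, 2)) = 26.4008
d((27, 13), (-18, 10)) = 45.0999
d((27, 13), (9, -9)) = 28.4253
d((-26, -1), (3, 2)) = 29.1548
d((-26, -1), (-18, 10)) = 13.6015
d((-26, -1), (9, -9)) = 35.9026
d((3, 2), (-18, 10)) = 22.4722
d((3, 2), (9, -9)) = 12.53
d((-18, 10), (9, -9)) = 33.0151

Closest pair: (-20, -1) and (-26, -1) with distance 6.0

The closest pair is (-20, -1) and (-26, -1) with Euclidean distance 6.0. For 8 points, brute-force pairwise comparison is shown above. For large n, the divide-and-conquer algorithm (sort by x, recurse on halves, check the dividing strip) achieves O(n log n).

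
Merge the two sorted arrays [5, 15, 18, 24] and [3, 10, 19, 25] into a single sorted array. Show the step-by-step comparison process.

Merging process:

Compare 5 vs 3: take 3 from right. Merged: [3]
Compare 5 vs 10: take 5 from left. Merged: [3, 5]
Compare 15 vs 10: take 10 from right. Merged: [3, 5, 10]
Compare 15 vs 19: take 15 from left. Merged: [3, 5, 10, 15]
Compare 18 vs 19: take 18 from left. Merged: [3, 5, 10, 15, 18]
Compare 24 vs 19: take 19 from right. Merged: [3, 5, 10, 15, 18, 19]
Compare 24 vs 25: take 24 from left. Merged: [3, 5, 10, 15, 18, 19, 24]
Append remaining from right: [25]. Merged: [3, 5, 10, 15, 18, 19, 24, 25]

Final merged array: [3, 5, 10, 15, 18, 19, 24, 25]
Total comparisons: 7

The merged array is [3, 5, 10, 15, 18, 19, 24, 25], requiring 7 comparisons. The merge step runs in O(n) time where n is the total number of elements.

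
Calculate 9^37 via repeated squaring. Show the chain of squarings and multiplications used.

Computing 9^37 by squaring (build up from 9^1; each line after the first costs one multiplication):

9^1 = 9
9^2 = (9^1)^2 = 9^2 = 81
9^4 = (9^2)^2 = 81^2 = 6561
9^8 = (9^4)^2 = 6561^2 = 43046721
9^9 = 9 * 9^8 = 9 * 43046721 = 387420489
9^18 = (9^9)^2 = 387420489^2 = 150094635296999121
9^36 = (9^18)^2 = 150094635296999121^2 = 22528399544939174411840147874772641
9^37 = 9 * 9^36 = 9 * 22528399544939174411840147874772641 = 202755595904452569706561330872953769

Result: 202755595904452569706561330872953769
Multiplications needed: 7 (7 lines after 9^1)

9^37 = 202755595904452569706561330872953769. Using exponentiation by squaring, this requires 7 multiplications. The key idea: if the exponent is even, square the half-power; if odd, multiply by the base once.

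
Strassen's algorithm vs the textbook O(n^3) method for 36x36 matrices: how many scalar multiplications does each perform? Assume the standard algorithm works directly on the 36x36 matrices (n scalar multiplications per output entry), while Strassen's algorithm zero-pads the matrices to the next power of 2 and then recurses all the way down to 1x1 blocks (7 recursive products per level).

Matrix multiplication for 36x36 matrices:

Strassen's algorithm requires power-of-2 dimensions. Pad 36x36 to 64x64 (next power of 2).

Standard algorithm: 36^3 = 46656 multiplications
Strassen's algorithm: 7^(log2(64)) = 7^6 = 117649 multiplications
Difference: 46656 - 117649 = -70993 (Strassen uses MORE here due to padding overhead — for small or just-over-power-of-2 n, padding can outweigh the per-level savings)

Standard: 46656 multiplications (36^3). Strassen: 117649 multiplications (7^6, after padding to 64x64). Strassen reduces 8 recursive multiplications to 7 at each level.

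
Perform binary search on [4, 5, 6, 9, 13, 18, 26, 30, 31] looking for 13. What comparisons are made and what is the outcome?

Binary search for 13 in [4, 5, 6, 9, 13, 18, 26, 30, 31]:

lo=0, hi=8, mid=4, arr[mid]=13 -> Found target at index 4!

Binary search finds 13 at index 4 after 1 comparisons. The search repeatedly halves the search space by comparing with the middle element.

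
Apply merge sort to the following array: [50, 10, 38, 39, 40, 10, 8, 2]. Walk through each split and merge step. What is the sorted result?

Merge sort trace:

Split: [50, 10, 38, 39, 40, 10, 8, 2] -> [50, 10, 38, 39] and [40, 10, 8, 2]
  Split: [50, 10, 38, 39] -> [50, 10] and [38, 39]
    Split: [50, 10] -> [50] and [10]
    Merge: [50] + [10] -> [10, 50]
    Split: [38, 39] -> [38] and [39]
    Merge: [38] + [39] -> [38, 39]
  Merge: [10, 50] + [38, 39] -> [10, 38, 39, 50]
  Split: [40, 10, 8, 2] -> [40, 10] and [8, 2]
    Split: [40, 10] -> [40] and [10]
    Merge: [40] + [10] -> [10, 40]
    Split: [8, 2] -> [8] and [2]
    Merge: [8] + [2] -> [2, 8]
  Merge: [10, 40] + [2, 8] -> [2, 8, 10, 40]
Merge: [10, 38, 39, 50] + [2, 8, 10, 40] -> [2, 8, 10, 10, 38, 39, 40, 50]

Final sorted array: [2, 8, 10, 10, 38, 39, 40, 50]

The merge sort proceeds by recursively splitting the array and merging sorted halves.
After all merges, the sorted array is [2, 8, 10, 10, 38, 39, 40, 50].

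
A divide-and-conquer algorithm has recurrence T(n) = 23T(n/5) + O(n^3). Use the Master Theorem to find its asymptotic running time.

Master Theorem for T(n) = 23T(n/5) + O(n^3):

a = 23, b = 5, c = 3
log_b(a) = log_5(23) = 1.9482

Case 3: c = 3 > log_5(23) = 1.9482
T(n) = O(n^3) = O(n^3)

For T(n) = 23T(n/5) + O(n^3): log_5(23) = 1.9482. This is Case 3 of the Master Theorem (c > log_b(a), work dominated by root), giving O(n^3).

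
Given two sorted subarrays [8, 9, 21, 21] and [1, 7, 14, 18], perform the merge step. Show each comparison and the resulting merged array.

Merging process:

Compare 8 vs 1: take 1 from right. Merged: [1]
Compare 8 vs 7: take 7 from right. Merged: [1, 7]
Compare 8 vs 14: take 8 from left. Merged: [1, 7, 8]
Compare 9 vs 14: take 9 from left. Merged: [1, 7, 8, 9]
Compare 21 vs 14: take 14 from right. Merged: [1, 7, 8, 9, 14]
Compare 21 vs 18: take 18 from right. Merged: [1, 7, 8, 9, 14, 18]
Append remaining from left: [21, 21]. Merged: [1, 7, 8, 9, 14, 18, 21, 21]

Final merged array: [1, 7, 8, 9, 14, 18, 21, 21]
Total comparisons: 6

The merged array is [1, 7, 8, 9, 14, 18, 21, 21], requiring 6 comparisons. The merge step runs in O(n) time where n is the total number of elements.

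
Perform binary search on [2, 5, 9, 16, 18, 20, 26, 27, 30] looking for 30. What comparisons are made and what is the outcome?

Binary search for 30 in [2, 5, 9, 16, 18, 20, 26, 27, 30]:

lo=0, hi=8, mid=4, arr[mid]=18 -> 18 < 30, search right half
lo=5, hi=8, mid=6, arr[mid]=26 -> 26 < 30, search right half
lo=7, hi=8, mid=7, arr[mid]=27 -> 27 < 30, search right half
lo=8, hi=8, mid=8, arr[mid]=30 -> Found target at index 8!

Binary search finds 30 at index 8 after 4 comparisons. The search repeatedly halves the search space by comparing with the middle element.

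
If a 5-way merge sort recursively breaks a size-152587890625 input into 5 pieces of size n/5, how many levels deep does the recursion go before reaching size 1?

For divide and conquer with division factor 5:

Problem sizes at each level:
Level 0: 152587890625
Level 1: 30517578125
Level 2: 6103515625
Level 3: 1220703125
Level 4: 244140625
Level 5: 48828125
Level 6: 9765625
Level 7: 1953125
Level 8: 390625
Level 9: 78125
Level 10: 15625
Level 11: 3125
Level 12: 625
Level 13: 125
Level 14: 25
Level 15: 5
Level 16: 1

The root is level 0 and the size-1 base case is level 16 (the tree spans levels 0 through 16, i.e. 17 levels counting the root), so the depth is the number of divisions: log_5(152587890625) = 16

The recursion tree depth is log_5(152587890625) = 16. At each level, the problem size is divided by 5, so it takes 16 divisions to reduce to a base case of size 1. The algorithm makes 5 recursive calls at each level.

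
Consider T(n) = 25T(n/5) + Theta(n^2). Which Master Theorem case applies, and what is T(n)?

Master Theorem for T(n) = 25T(n/5) + O(n^2):

a = 25, b = 5, c = 2
log_b(a) = log_5(25) = 2.0000

Case 2: c = 2 = log_5(25) = 2.0000
T(n) = O(n^2 log n) = O(n^2 log n)

For T(n) = 25T(n/5) + O(n^2): log_5(25) = 2.0000. This is Case 2 of the Master Theorem (c = log_b(a), equal work at all levels), giving O(n^2 log n).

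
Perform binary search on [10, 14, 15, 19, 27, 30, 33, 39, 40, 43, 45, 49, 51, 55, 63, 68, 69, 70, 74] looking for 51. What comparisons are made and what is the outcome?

Binary search for 51 in [10, 14, 15, 19, 27, 30, 33, 39, 40, 43, 45, 49, 51, 55, 63, 68, 69, 70, 74]:

lo=0, hi=18, mid=9, arr[mid]=43 -> 43 < 51, search right half
lo=10, hi=18, mid=14, arr[mid]=63 -> 63 > 51, search left half
lo=10, hi=13, mid=11, arr[mid]=49 -> 49 < 51, search right half
lo=12, hi=13, mid=12, arr[mid]=51 -> Found target at index 12!

Binary search finds 51 at index 12 after 4 comparisons. The search repeatedly halves the search space by comparing with the middle element.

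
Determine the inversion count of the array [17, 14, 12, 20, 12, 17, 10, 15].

Finding inversions in [17, 14, 12, 20, 12, 17, 10, 15]:

(0, 1): arr[0]=17 > arr[1]=14
(0, 2): arr[0]=17 > arr[2]=12
(0, 4): arr[0]=17 > arr[4]=12
(0, 6): arr[0]=17 > arr[6]=10
(0, 7): arr[0]=17 > arr[7]=15
(1, 2): arr[1]=14 > arr[2]=12
(1, 4): arr[1]=14 > arr[4]=12
(1, 6): arr[1]=14 > arr[6]=10
(2, 6): arr[2]=12 > arr[6]=10
(3, 4): arr[3]=20 > arr[4]=12
(3, 5): arr[3]=20 > arr[5]=17
(3, 6): arr[3]=20 > arr[6]=10
(3, 7): arr[3]=20 > arr[7]=15
(4, 6): arr[4]=12 > arr[6]=10
(5, 6): arr[5]=17 > arr[6]=10
(5, 7): arr[5]=17 > arr[7]=15

Total inversions: 16

The array has 16 inversion(s): (0,1), (0,2), (0,4), (0,6), (0,7), (1,2), (1,4), (1,6), (2,6), (3,4), (3,5), (3,6), (3,7), (4,6), (5,6), (5,7). Each pair (i,j) satisfies i < j and arr[i] > arr[j].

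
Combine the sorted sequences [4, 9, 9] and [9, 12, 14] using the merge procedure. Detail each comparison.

Merging process:

Compare 4 vs 9: take 4 from left. Merged: [4]
Compare 9 vs 9: take 9 from left. Merged: [4, 9]
Compare 9 vs 9: take 9 from left. Merged: [4, 9, 9]
Append remaining from right: [9, 12, 14]. Merged: [4, 9, 9, 9, 12, 14]

Final merged array: [4, 9, 9, 9, 12, 14]
Total comparisons: 3

The merged array is [4, 9, 9, 9, 12, 14], requiring 3 comparisons. The merge step runs in O(n) time where n is the total number of elements.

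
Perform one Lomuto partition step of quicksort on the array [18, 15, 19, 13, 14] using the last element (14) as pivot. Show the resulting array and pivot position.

Lomuto partition with pivot = 14:

Initial array: [18, 15, 19, 13, 14]

arr[0]=18 > 14: no swap
arr[1]=15 > 14: no swap
arr[2]=19 > 14: no swap
arr[3]=13 <= 14: swap with position 0, array becomes [13, 15, 19, 18, 14]

Place pivot at position 1: [13, 14, 19, 18, 15]
Pivot position: 1

After partitioning with pivot 14, the array becomes [13, 14, 19, 18, 15]. The pivot is placed at index 1. All elements to the left of the pivot are <= 14, and all elements to the right are > 14.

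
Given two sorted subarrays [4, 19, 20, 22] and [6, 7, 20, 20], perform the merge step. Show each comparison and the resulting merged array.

Merging process:

Compare 4 vs 6: take 4 from left. Merged: [4]
Compare 19 vs 6: take 6 from right. Merged: [4, 6]
Compare 19 vs 7: take 7 from right. Merged: [4, 6, 7]
Compare 19 vs 20: take 19 from left. Merged: [4, 6, 7, 19]
Compare 20 vs 20: take 20 from left. Merged: [4, 6, 7, 19, 20]
Compare 22 vs 20: take 20 from right. Merged: [4, 6, 7, 19, 20, 20]
Compare 22 vs 20: take 20 from right. Merged: [4, 6, 7, 19, 20, 20, 20]
Append remaining from left: [22]. Merged: [4, 6, 7, 19, 20, 20, 20, 22]

Final merged array: [4, 6, 7, 19, 20, 20, 20, 22]
Total comparisons: 7

The merged array is [4, 6, 7, 19, 20, 20, 20, 22], requiring 7 comparisons. The merge step runs in O(n) time where n is the total number of elements.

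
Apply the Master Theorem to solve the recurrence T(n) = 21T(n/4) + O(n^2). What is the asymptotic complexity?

Master Theorem for T(n) = 21T(n/4) + O(n^2):

a = 21, b = 4, c = 2
log_b(a) = log_4(21) = 2.1962

Case 1: c = 2 < log_4(21) = 2.1962
T(n) = O(n^(log_4 21))

For T(n) = 21T(n/4) + O(n^2): log_4(21) = 2.1962. This is Case 1 of the Master Theorem (c < log_b(a), work dominated by leaves), giving O(n^(log_4 21)).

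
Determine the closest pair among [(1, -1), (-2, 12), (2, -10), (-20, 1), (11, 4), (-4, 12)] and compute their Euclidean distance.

Computing all pairwise distances among 6 points:

d((1, -1), (-2, 12)) = 13.3417
d((1, -1), (2, -10)) = 9.0554
d((1, -1), (-20, 1)) = 21.095
d((1, -1), (11, 4)) = 11.1803
d((1, -1), (-4, 12)) = 13.9284
d((-2, 12), (2, -10)) = 22.3607
d((-2, 12), (-20, 1)) = 21.095
d((-2, 12), (11, 4)) = 15.2643
d((-2, 12), (-4, 12)) = 2.0 <-- minimum
d((2, -10), (-20, 1)) = 24.5967
d((2, -10), (11, 4)) = 16.6433
d((2, -10), (-4, 12)) = 22.8035
d((-20, 1), (11, 4)) = 31.1448
d((-20, 1), (-4, 12)) = 19.4165
d((11, 4), (-4, 12)) = 17.0

Closest pair: (-2, 12) and (-4, 12) with distance 2.0

The closest pair is (-2, 12) and (-4, 12) with Euclidean distance 2.0. For 6 points, brute-force pairwise comparison is shown above. For large n, the divide-and-conquer algorithm (sort by x, recurse on halves, check the dividing strip) achieves O(n log n).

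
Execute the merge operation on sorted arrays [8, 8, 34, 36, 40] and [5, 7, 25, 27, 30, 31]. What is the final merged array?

Merging process:

Compare 8 vs 5: take 5 from right. Merged: [5]
Compare 8 vs 7: take 7 from right. Merged: [5, 7]
Compare 8 vs 25: take 8 from left. Merged: [5, 7, 8]
Compare 8 vs 25: take 8 from left. Merged: [5, 7, 8, 8]
Compare 34 vs 25: take 25 from right. Merged: [5, 7, 8, 8, 25]
Compare 34 vs 27: take 27 from right. Merged: [5, 7, 8, 8, 25, 27]
Compare 34 vs 30: take 30 from right. Merged: [5, 7, 8, 8, 25, 27, 30]
Compare 34 vs 31: take 31 from right. Merged: [5, 7, 8, 8, 25, 27, 30, 31]
Append remaining from left: [34, 36, 40]. Merged: [5, 7, 8, 8, 25, 27, 30, 31, 34, 36, 40]

Final merged array: [5, 7, 8, 8, 25, 27, 30, 31, 34, 36, 40]
Total comparisons: 8

The merged array is [5, 7, 8, 8, 25, 27, 30, 31, 34, 36, 40], requiring 8 comparisons. The merge step runs in O(n) time where n is the total number of elements.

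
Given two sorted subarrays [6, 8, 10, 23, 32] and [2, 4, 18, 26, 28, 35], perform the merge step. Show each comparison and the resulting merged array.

Merging process:

Compare 6 vs 2: take 2 from right. Merged: [2]
Compare 6 vs 4: take 4 from right. Merged: [2, 4]
Compare 6 vs 18: take 6 from left. Merged: [2, 4, 6]
Compare 8 vs 18: take 8 from left. Merged: [2, 4, 6, 8]
Compare 10 vs 18: take 10 from left. Merged: [2, 4, 6, 8, 10]
Compare 23 vs 18: take 18 from right. Merged: [2, 4, 6, 8, 10, 18]
Compare 23 vs 26: take 23 from left. Merged: [2, 4, 6, 8, 10, 18, 23]
Compare 32 vs 26: take 26 from right. Merged: [2, 4, 6, 8, 10, 18, 23, 26]
Compare 32 vs 28: take 28 from right. Merged: [2, 4, 6, 8, 10, 18, 23, 26, 28]
Compare 32 vs 35: take 32 from left. Merged: [2, 4, 6, 8, 10, 18, 23, 26, 28, 32]
Append remaining from right: [35]. Merged: [2, 4, 6, 8, 10, 18, 23, 26, 28, 32, 35]

Final merged array: [2, 4, 6, 8, 10, 18, 23, 26, 28, 32, 35]
Total comparisons: 10

The merged array is [2, 4, 6, 8, 10, 18, 23, 26, 28, 32, 35], requiring 10 comparisons. The merge step runs in O(n) time where n is the total number of elements.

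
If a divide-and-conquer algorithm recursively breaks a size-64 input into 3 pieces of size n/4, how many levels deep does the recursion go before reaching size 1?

For divide and conquer with division factor 4:

Problem sizes at each level:
Level 0: 64
Level 1: 16
Level 2: 4
Level 3: 1

The root is level 0 and the size-1 base case is level 3 (the tree spans levels 0 through 3, i.e. 4 levels counting the root), so the depth is the number of divisions: log_4(64) = 3

The recursion tree depth is log_4(64) = 3. At each level, the problem size is divided by 4, so it takes 3 divisions to reduce to a base case of size 1. The algorithm makes 3 recursive calls at each level.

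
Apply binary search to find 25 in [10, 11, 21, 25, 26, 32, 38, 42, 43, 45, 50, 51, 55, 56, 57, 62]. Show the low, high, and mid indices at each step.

Binary search for 25 in [10, 11, 21, 25, 26, 32, 38, 42, 43, 45, 50, 51, 55, 56, 57, 62]:

lo=0, hi=15, mid=7, arr[mid]=42 -> 42 > 25, search left half
lo=0, hi=6, mid=3, arr[mid]=25 -> Found target at index 3!

Binary search finds 25 at index 3 after 2 comparisons. The search repeatedly halves the search space by comparing with the middle element.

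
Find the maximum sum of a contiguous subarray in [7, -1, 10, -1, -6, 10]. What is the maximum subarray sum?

Using Kadane's algorithm on [7, -1, 10, -1, -6, 10]:

Scanning through the array:
Position 1 (value -1): max_ending_here = 6, max_so_far = 7
Position 2 (value 10): max_ending_here = 16, max_so_far = 16
Position 3 (value -1): max_ending_here = 15, max_so_far = 16
Position 4 (value -6): max_ending_here = 9, max_so_far = 16
Position 5 (value 10): max_ending_here = 19, max_so_far = 19

Maximum subarray: [7, -1, 10, -1, -6, 10]
Maximum sum: 19

The maximum subarray is [7, -1, 10, -1, -6, 10] with sum 19. This subarray runs from index 0 to index 5.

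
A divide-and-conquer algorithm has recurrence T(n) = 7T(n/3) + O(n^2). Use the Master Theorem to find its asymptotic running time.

Master Theorem for T(n) = 7T(n/3) + O(n^2):

a = 7, b = 3, c = 2
log_b(a) = log_3(7) = 1.7712

Case 3: c = 2 > log_3(7) = 1.7712
T(n) = O(n^2) = O(n^2)

For T(n) = 7T(n/3) + O(n^2): log_3(7) = 1.7712. This is Case 3 of the Master Theorem (c > log_b(a), work dominated by root), giving O(n^2).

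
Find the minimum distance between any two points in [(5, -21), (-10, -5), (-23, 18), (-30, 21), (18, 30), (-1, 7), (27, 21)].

Computing all pairwise distances among 7 points:

d((5, -21), (-10, -5)) = 21.9317
d((5, -21), (-23, 18)) = 48.0104
d((5, -21), (-30, 21)) = 54.6717
d((5, -21), (18, 30)) = 52.6308
d((5, -21), (-1, 7)) = 28.6356
d((5, -21), (27, 21)) = 47.4131
d((-10, -5), (-23, 18)) = 26.4197
d((-10, -5), (-30, 21)) = 32.8024
d((-10, -5), (18, 30)) = 44.8219
d((-10, -5), (-1, 7)) = 15.0
d((-10, -5), (27, 21)) = 45.2217
d((-23, 18), (-30, 21)) = 7.6158 <-- minimum
d((-23, 18), (18, 30)) = 42.72
d((-23, 18), (-1, 7)) = 24.5967
d((-23, 18), (27, 21)) = 50.0899
d((-30, 21), (18, 30)) = 48.8365
d((-30, 21), (-1, 7)) = 32.2025
d((-30, 21), (27, 21)) = 57.0
d((18, 30), (-1, 7)) = 29.8329
d((18, 30), (27, 21)) = 12.7279
d((-1, 7), (27, 21)) = 31.305

Closest pair: (-23, 18) and (-30, 21) with distance 7.6158

The closest pair is (-23, 18) and (-30, 21) with Euclidean distance 7.6158. For 7 points, brute-force pairwise comparison is shown above. For large n, the divide-and-conquer algorithm (sort by x, recurse on halves, check the dividing strip) achieves O(n log n).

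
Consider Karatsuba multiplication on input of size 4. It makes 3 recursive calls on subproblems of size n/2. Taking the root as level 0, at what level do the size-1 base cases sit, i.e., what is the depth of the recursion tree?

For divide and conquer with division factor 2:

Problem sizes at each level:
Level 0: 4
Level 1: 2
Level 2: 1

The root is level 0 and the size-1 base case is level 2 (the tree spans levels 0 through 2, i.e. 3 levels counting the root), so the depth is the number of divisions: log_2(4) = 2

The recursion tree depth is log_2(4) = 2. At each level, the problem size is divided by 2, so it takes 2 divisions to reduce to a base case of size 1. The algorithm makes 3 recursive calls at each level.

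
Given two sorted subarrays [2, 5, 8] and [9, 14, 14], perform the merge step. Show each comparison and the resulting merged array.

Merging process:

Compare 2 vs 9: take 2 from left. Merged: [2]
Compare 5 vs 9: take 5 from left. Merged: [2, 5]
Compare 8 vs 9: take 8 from left. Merged: [2, 5, 8]
Append remaining from right: [9, 14, 14]. Merged: [2, 5, 8, 9, 14, 14]

Final merged array: [2, 5, 8, 9, 14, 14]
Total comparisons: 3

The merged array is [2, 5, 8, 9, 14, 14], requiring 3 comparisons. The merge step runs in O(n) time where n is the total number of elements.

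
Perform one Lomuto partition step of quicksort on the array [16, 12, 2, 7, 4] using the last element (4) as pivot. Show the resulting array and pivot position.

Lomuto partition with pivot = 4:

Initial array: [16, 12, 2, 7, 4]

arr[0]=16 > 4: no swap
arr[1]=12 > 4: no swap
arr[2]=2 <= 4: swap with position 0, array becomes [2, 12, 16, 7, 4]
arr[3]=7 > 4: no swap

Place pivot at position 1: [2, 4, 16, 7, 12]
Pivot position: 1

After partitioning with pivot 4, the array becomes [2, 4, 16, 7, 12]. The pivot is placed at index 1. All elements to the left of the pivot are <= 4, and all elements to the right are > 4.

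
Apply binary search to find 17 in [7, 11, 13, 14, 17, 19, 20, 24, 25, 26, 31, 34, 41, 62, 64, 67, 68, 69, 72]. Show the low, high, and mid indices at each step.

Binary search for 17 in [7, 11, 13, 14, 17, 19, 20, 24, 25, 26, 31, 34, 41, 62, 64, 67, 68, 69, 72]:

lo=0, hi=18, mid=9, arr[mid]=26 -> 26 > 17, search left half
lo=0, hi=8, mid=4, arr[mid]=17 -> Found target at index 4!

Binary search finds 17 at index 4 after 2 comparisons. The search repeatedly halves the search space by comparing with the middle element.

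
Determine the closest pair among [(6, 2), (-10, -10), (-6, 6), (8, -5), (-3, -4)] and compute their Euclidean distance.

Computing all pairwise distances among 5 points:

d((6, 2), (-10, -10)) = 20.0
d((6, 2), (-6, 6)) = 12.6491
d((6, 2), (8, -5)) = 7.2801 <-- minimum
d((6, 2), (-3, -4)) = 10.8167
d((-10, -10), (-6, 6)) = 16.4924
d((-10, -10), (8, -5)) = 18.6815
d((-10, -10), (-3, -4)) = 9.2195
d((-6, 6), (8, -5)) = 17.8045
d((-6, 6), (-3, -4)) = 10.4403
d((8, -5), (-3, -4)) = 11.0454

Closest pair: (6, 2) and (8, -5) with distance 7.2801

The closest pair is (6, 2) and (8, -5) with Euclidean distance 7.2801. For 5 points, brute-force pairwise comparison is shown above. For large n, the divide-and-conquer algorithm (sort by x, recurse on halves, check the dividing strip) achieves O(n log n).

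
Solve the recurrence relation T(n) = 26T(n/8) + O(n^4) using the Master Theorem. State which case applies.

Master Theorem for T(n) = 26T(n/8) + O(n^4):

a = 26, b = 8, c = 4
log_b(a) = log_8(26) = 1.5668

Case 3: c = 4 > log_8(26) = 1.5668
T(n) = O(n^4) = O(n^4)

For T(n) = 26T(n/8) + O(n^4): log_8(26) = 1.5668. This is Case 3 of the Master Theorem (c > log_b(a), work dominated by root), giving O(n^4).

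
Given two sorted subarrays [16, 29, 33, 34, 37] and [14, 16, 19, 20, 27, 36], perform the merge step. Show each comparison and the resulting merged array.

Merging process:

Compare 16 vs 14: take 14 from right. Merged: [14]
Compare 16 vs 16: take 16 from left. Merged: [14, 16]
Compare 29 vs 16: take 16 from right. Merged: [14, 16, 16]
Compare 29 vs 19: take 19 from right. Merged: [14, 16, 16, 19]
Compare 29 vs 20: take 20 from right. Merged: [14, 16, 16, 19, 20]
Compare 29 vs 27: take 27 from right. Merged: [14, 16, 16, 19, 20, 27]
Compare 29 vs 36: take 29 from left. Merged: [14, 16, 16, 19, 20, 27, 29]
Compare 33 vs 36: take 33 from left. Merged: [14, 16, 16, 19, 20, 27, 29, 33]
Compare 34 vs 36: take 34 from left. Merged: [14, 16, 16, 19, 20, 27, 29, 33, 34]
Compare 37 vs 36: take 36 from right. Merged: [14, 16, 16, 19, 20, 27, 29, 33, 34, 36]
Append remaining from left: [37]. Merged: [14, 16, 16, 19, 20, 27, 29, 33, 34, 36, 37]

Final merged array: [14, 16, 16, 19, 20, 27, 29, 33, 34, 36, 37]
Total comparisons: 10

The merged array is [14, 16, 16, 19, 20, 27, 29, 33, 34, 36, 37], requiring 10 comparisons. The merge step runs in O(n) time where n is the total number of elements.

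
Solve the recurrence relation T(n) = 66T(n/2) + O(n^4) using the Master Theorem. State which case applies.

Master Theorem for T(n) = 66T(n/2) + O(n^4):

a = 66, b = 2, c = 4
log_b(a) = log_2(66) = 6.0444

Case 1: c = 4 < log_2(66) = 6.0444
T(n) = O(n^(log_2 66))

For T(n) = 66T(n/2) + O(n^4): log_2(66) = 6.0444. This is Case 1 of the Master Theorem (c < log_b(a), work dominated by leaves), giving O(n^(log_2 66)).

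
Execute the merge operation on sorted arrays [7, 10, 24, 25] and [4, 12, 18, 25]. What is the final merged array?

Merging process:

Compare 7 vs 4: take 4 from right. Merged: [4]
Compare 7 vs 12: take 7 from left. Merged: [4, 7]
Compare 10 vs 12: take 10 from left. Merged: [4, 7, 10]
Compare 24 vs 12: take 12 from right. Merged: [4, 7, 10, 12]
Compare 24 vs 18: take 18 from right. Merged: [4, 7, 10, 12, 18]
Compare 24 vs 25: take 24 from left. Merged: [4, 7, 10, 12, 18, 24]
Compare 25 vs 25: take 25 from left. Merged: [4, 7, 10, 12, 18, 24, 25]
Append remaining from right: [25]. Merged: [4, 7, 10, 12, 18, 24, 25, 25]

Final merged array: [4, 7, 10, 12, 18, 24, 25, 25]
Total comparisons: 7

The merged array is [4, 7, 10, 12, 18, 24, 25, 25], requiring 7 comparisons. The merge step runs in O(n) time where n is the total number of elements.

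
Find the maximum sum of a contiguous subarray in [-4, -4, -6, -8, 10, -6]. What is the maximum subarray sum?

Using Kadane's algorithm on [-4, -4, -6, -8, 10, -6]:

Scanning through the array:
Position 1 (value -4): max_ending_here = -4, max_so_far = -4
Position 2 (value -6): max_ending_here = -6, max_so_far = -4
Position 3 (value -8): max_ending_here = -8, max_so_far = -4
Position 4 (value 10): max_ending_here = 10, max_so_far = 10
Position 5 (value -6): max_ending_here = 4, max_so_far = 10

Maximum subarray: [10]
Maximum sum: 10

The maximum subarray is [10] with sum 10. This subarray runs from index 4 to index 4.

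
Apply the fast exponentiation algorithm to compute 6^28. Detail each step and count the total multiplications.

Computing 6^28 by squaring (build up from 6^1; each line after the first costs one multiplication):

6^1 = 6
6^2 = (6^1)^2 = 6^2 = 36
6^3 = 6 * 6^2 = 6 * 36 = 216
6^6 = (6^3)^2 = 216^2 = 46656
6^7 = 6 * 6^6 = 6 * 46656 = 279936
6^14 = (6^7)^2 = 279936^2 = 78364164096
6^28 = (6^14)^2 = 78364164096^2 = 6140942214464815497216

Result: 6140942214464815497216
Multiplications needed: 6 (6 lines after 6^1)

6^28 = 6140942214464815497216. Using exponentiation by squaring, this requires 6 multiplications. The key idea: if the exponent is even, square the half-power; if odd, multiply by the base once.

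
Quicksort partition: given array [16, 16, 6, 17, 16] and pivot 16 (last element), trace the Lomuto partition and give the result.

Lomuto partition with pivot = 16:

Initial array: [16, 16, 6, 17, 16]

arr[0]=16 <= 16: swap with position 0, array becomes [16, 16, 6, 17, 16]
arr[1]=16 <= 16: swap with position 1, array becomes [16, 16, 6, 17, 16]
arr[2]=6 <= 16: swap with position 2, array becomes [16, 16, 6, 17, 16]
arr[3]=17 > 16: no swap

Place pivot at position 3: [16, 16, 6, 16, 17]
Pivot position: 3

After partitioning with pivot 16, the array becomes [16, 16, 6, 16, 17]. The pivot is placed at index 3. All elements to the left of the pivot are <= 16, and all elements to the right are > 16.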